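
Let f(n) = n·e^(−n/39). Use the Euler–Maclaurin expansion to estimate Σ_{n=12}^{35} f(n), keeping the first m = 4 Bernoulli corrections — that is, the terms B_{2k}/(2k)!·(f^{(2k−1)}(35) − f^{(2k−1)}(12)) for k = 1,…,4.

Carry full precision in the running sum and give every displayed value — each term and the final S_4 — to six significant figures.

S_4 ≈ 297.329

The integral term ∫_12^35 x·e^(−x/39) dx = 285.824.
Endpoint term: (f(12) + f(35))/2 = (8.82170 + 14.2665)/2 = 11.5441.
Integral + boundary = 297.368.
Order-1 term: 1/12 · (0.0418065 − 0.508944) = -0.0389281.
Partial sum through k=1: 297.329.
Order-2 term: −1/720 · (0.000563467 − 0.00130127) = 1.02472e-06.
Partial sum through k=2: 297.329.
Order-3 term: 1/30240 · (7.22846e-07 − 1.49107e-06) = -2.54044e-11.
Partial sum through k=3: 297.329.
Order-4 term: −1/1209600 · (7.06925e-10 − 1.39817e-09) = 5.71464e-16.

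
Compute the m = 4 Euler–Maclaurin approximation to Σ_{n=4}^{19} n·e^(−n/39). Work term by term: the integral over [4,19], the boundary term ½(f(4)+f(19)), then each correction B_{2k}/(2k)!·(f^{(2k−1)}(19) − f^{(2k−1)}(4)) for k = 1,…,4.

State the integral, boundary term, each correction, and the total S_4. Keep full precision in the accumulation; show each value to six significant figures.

Integral: ∫_4^19 x·e^(−x/39) dx = 123.852.
½[f(4) + f(19)] = ½[3.61008 + 11.6728] = 7.64143.
So far: 131.493.
k=1: B_{2}/(2)! × [f^{(1)}(19) − f^{(1)}(4)] = 1/12 × (0.315055 − 0.809954) = -0.0412416.
Running total after k=1: 131.452.
k=2: B_{4}/(4)! × [f^{(3)}(19) − f^{(3)}(4)] = −1/720 × (0.00101497 − 0.00171926) = 9.78182e-07.
Running total after k=2: 131.452.
k=3: B_{6}/(6)! × [f^{(5)}(19) − f^{(5)}(4)] = 1/30240 × (1.19842e-06 − 1.91059e-06) = -2.35505e-11.
Running total after k=3: 131.452.
k=4: B_{8}/(8)! × [f^{(7)}(19) − f^{(7)}(4)] = −1/1209600 × (1.13711e-09 − 1.76912e-09) = 5.22495e-16.

S_4 ≈ 131.452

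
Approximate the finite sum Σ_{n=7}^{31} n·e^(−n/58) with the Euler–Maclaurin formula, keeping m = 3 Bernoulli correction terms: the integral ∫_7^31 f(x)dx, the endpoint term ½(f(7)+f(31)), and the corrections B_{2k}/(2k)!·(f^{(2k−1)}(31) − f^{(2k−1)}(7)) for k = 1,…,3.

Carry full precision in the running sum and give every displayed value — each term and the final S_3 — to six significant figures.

S_3 ≈ 328.738

∫_7^31 x·e^(−x/58) dx evaluates to 316.596.
½[f(7) + f(31)] = ½[6.20416 + 18.1651] = 12.1847.
So far: 328.780.
Correction k=1: B_{2}/2! · (f^{(1)}(31) − f^{(1)}(7)) = 1/12 · (0.272780 − 0.779341) = -0.0422134.
Partial sum through k=1: 328.738.
Correction k=2: B_{4}/4! · (f^{(3)}(31) − f^{(3)}(7)) = −1/720 · (0.000429466 − 0.000758608) = 4.57142e-07.
Partial sum through k=2: 328.738.
Correction k=3: B_{6}/6! · (f^{(5)}(31) − f^{(5)}(7)) = 1/30240 · (2.31226e-07 − 3.82148e-07) = -4.99080e-12.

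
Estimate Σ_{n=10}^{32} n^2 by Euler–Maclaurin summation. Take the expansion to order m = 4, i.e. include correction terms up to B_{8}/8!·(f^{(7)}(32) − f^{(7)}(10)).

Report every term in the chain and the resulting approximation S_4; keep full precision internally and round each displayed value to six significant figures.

S_4 ≈ 11155.0

Integral: ∫_10^32 x^2 dx = 10589.3.
Boundary: ½(f(10) + f(32)) = ½(100.000 + 1024.00) = 562.000.
Integral + boundary = 11151.3.
Order-1 term: 1/12 · (64.0000 − 20.0000) = 3.66667.
Running total after k=1: 11155.0.
Order-2 term: −1/720 · (0.00000 − 0.00000) = 0.00000.
Running total after k=2: 11155.0.
Order-3 term: 1/30240 · (0.00000 − 0.00000) = 0.00000.
Running total after k=3: 11155.0.
Order-4 term: −1/1209600 · (0.00000 − 0.00000) = 0.00000.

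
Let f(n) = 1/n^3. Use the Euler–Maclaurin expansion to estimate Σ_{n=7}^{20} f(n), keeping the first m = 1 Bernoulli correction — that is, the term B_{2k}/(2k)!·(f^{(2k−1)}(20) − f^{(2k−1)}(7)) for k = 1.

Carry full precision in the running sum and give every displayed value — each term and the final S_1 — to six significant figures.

Integral: ∫_7^20 1/x^3 dx = 0.00895408.
Endpoint term: (f(7) + f(20))/2 = (0.00291545 + 0.000125000)/2 = 0.00152023.
So far: 0.0104743.
Order-1 term: 1/12 · (-1.87500e-05 − (-0.00124948)) = 0.000102561.

S_1 ≈ 0.0105769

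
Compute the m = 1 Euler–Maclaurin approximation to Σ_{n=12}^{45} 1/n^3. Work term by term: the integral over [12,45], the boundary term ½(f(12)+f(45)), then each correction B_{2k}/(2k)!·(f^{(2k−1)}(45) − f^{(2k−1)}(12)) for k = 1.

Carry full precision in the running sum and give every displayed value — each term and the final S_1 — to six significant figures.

∫_12^45 1/x^3 dx evaluates to 0.00322531.
Boundary: ½(f(12) + f(45)) = ½(0.000578704 + 1.09739e-05) = 0.000294839.
Running total after boundary: 0.00352015.
Correction k=1: B_{2}/2! · (f^{(1)}(45) − f^{(1)}(12)) = 1/12 · (-7.31596e-07 − (-0.000144676)) = 1.19954e-05.

S_1 ≈ 0.00353214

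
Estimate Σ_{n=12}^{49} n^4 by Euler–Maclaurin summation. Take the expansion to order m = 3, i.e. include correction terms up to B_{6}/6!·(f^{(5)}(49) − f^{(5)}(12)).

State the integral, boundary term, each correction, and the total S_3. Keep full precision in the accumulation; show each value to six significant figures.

S_3 ≈ 5.93767e+07

Integral: ∫_12^49 x^4 dx = 5.64453e+07.
Boundary: ½(f(12) + f(49)) = ½(20736.0 + 5.76480e+06) = 2.89277e+06.
Running total after boundary: 5.93381e+07.
Order-1 term: 1/12 · (470596 − 6912.00) = 38640.3.
After k=1: 5.93767e+07.
Order-2 term: −1/720 · (1176.00 − 288.000) = -1.23333.
After k=2: 5.93767e+07.
Order-3 term: 1/30240 · (0.00000 − 0.00000) = 0.00000.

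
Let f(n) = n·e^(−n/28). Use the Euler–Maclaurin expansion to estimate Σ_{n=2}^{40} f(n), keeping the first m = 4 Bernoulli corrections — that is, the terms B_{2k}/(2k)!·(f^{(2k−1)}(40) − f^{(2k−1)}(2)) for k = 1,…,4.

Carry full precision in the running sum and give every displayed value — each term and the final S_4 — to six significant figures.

Integral: ∫_2^40 x·e^(−x/28) dx = 325.797.
½[f(2) + f(40)] = ½[1.86213 + 9.58604] = 5.72408.
Running total after boundary: 331.521.
Correction k=1: B_{2}/2! · (f^{(1)}(40) − f^{(1)}(2)) = 1/12 · (-0.102708 − 0.864558) = -0.0806055.
After k=1: 331.441.
Correction k=2: B_{4}/4! · (f^{(3)}(40) − f^{(3)}(2)) = −1/720 · (0.000480350 − 0.00347791) = 4.16328e-06.
After k=2: 331.441.
Correction k=3: B_{6}/6! · (f^{(5)}(40) − f^{(5)}(2)) = 1/30240 · (1.39248e-06 − 7.46565e-06) = -2.00832e-10.
After k=3: 331.441.
Correction k=4: B_{8}/8! · (f^{(7)}(40) − f^{(7)}(2)) = −1/1209600 · (2.77075e-09 − 1.33867e-08) = 8.77644e-15.

S_4 ≈ 331.441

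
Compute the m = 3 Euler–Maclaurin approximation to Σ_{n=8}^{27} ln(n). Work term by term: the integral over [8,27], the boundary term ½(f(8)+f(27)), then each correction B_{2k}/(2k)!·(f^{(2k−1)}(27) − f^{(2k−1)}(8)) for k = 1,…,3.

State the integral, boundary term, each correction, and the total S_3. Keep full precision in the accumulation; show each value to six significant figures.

Integral: ∫_8^27 ln(x) dx = 53.3521.
½[f(8) + f(27)] = ½[2.07944 + 3.29584] = 2.68764.
Integral + boundary = 56.0397.
Correction k=1: B_{2}/2! · (f^{(1)}(27) − f^{(1)}(8)) = 1/12 · (0.0370370 − 0.125000) = -0.00733025.
After k=1: 56.0324.
Correction k=2: B_{4}/4! · (f^{(3)}(27) − f^{(3)}(8)) = −1/720 · (0.000101611 − 0.00390625) = 5.28422e-06.
After k=2: 56.0324.
Correction k=3: B_{6}/6! · (f^{(5)}(27) − f^{(5)}(8)) = 1/30240 · (1.67260e-06 − 0.000732422) = -2.41650e-08.

S_3 ≈ 56.0324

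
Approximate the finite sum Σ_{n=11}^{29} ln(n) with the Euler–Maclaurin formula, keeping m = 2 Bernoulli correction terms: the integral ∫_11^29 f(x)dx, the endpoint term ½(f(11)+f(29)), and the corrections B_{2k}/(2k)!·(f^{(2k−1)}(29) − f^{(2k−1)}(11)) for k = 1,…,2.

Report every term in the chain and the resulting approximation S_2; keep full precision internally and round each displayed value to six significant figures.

∫_11^29 ln(x) dx evaluates to 53.2747.
½[f(11) + f(29)] = ½[2.39790 + 3.36730] = 2.88260.
So far: 56.1573.
Order-1 term: 1/12 · (0.0344828 − 0.0909091) = -0.00470219.
Running total after k=1: 56.1526.
Order-2 term: −1/720 · (8.20042e-05 − 0.00150263) = 1.97309e-06.

S_2 ≈ 56.1526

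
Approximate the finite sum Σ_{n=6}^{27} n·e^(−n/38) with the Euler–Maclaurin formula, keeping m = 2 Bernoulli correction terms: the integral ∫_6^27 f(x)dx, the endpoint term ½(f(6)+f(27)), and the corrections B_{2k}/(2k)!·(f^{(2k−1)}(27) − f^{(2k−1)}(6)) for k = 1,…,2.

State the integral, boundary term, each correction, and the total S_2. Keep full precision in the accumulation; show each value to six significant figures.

S_2 ≈ 223.212

The integral term ∫_6^27 x·e^(−x/38) dx = 214.065.
½[f(6) + f(27)] = ½[5.12364 + 13.2674] = 9.19552.
Integral + boundary = 223.260.
Order-1 term: 1/12 · (0.142243 − 0.719107) = -0.0480720.
Partial sum through k=1: 223.212.
Order-2 term: −1/720 · (0.000779096 − 0.00168074) = 1.25228e-06.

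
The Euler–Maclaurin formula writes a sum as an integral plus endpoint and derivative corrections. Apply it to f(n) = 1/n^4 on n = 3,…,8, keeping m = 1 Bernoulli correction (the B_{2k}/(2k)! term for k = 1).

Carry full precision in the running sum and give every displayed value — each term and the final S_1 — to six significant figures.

The integral term ∫_3^8 1/x^4 dx = 0.0116946.
Boundary: ½(f(3) + f(8)) = ½(0.0123457 + 0.000244141) = 0.00629491.
Running total after boundary: 0.0179895.
k=1: B_{2}/(2)! × [f^{(1)}(8) − f^{(1)}(3)] = 1/12 × (-0.000122070 − (-0.0164609)) = 0.00136157.

S_1 ≈ 0.0193511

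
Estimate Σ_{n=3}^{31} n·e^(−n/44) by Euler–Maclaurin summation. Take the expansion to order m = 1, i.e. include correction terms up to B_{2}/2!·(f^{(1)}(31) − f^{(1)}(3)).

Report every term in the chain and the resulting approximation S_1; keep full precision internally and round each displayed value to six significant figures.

S_1 ≈ 309.403

The integral term ∫_3^31 x·e^(−x/44) dx = 300.400.
Endpoint term: (f(3) + f(31))/2 = (2.80227 + 15.3243)/2 = 9.06330.
So far: 309.463.
Order-1 term: 1/12 · (0.146053 − 0.870403) = -0.0603625.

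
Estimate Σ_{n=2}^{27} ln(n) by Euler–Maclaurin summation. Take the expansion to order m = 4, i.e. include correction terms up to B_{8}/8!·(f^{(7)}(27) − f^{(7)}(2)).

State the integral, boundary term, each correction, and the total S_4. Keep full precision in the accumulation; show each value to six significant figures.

∫_2^27 ln(x) dx evaluates to 62.6013.
Endpoint term: (f(2) + f(27))/2 = (0.693147 + 3.29584)/2 = 1.99449.
Running total after boundary: 64.5958.
k=1: B_{2}/(2)! × [f^{(1)}(27) − f^{(1)}(2)] = 1/12 × (0.0370370 − 0.500000) = -0.0385802.
Partial sum through k=1: 64.5572.
k=2: B_{4}/(4)! × [f^{(3)}(27) − f^{(3)}(2)] = −1/720 × (0.000101611 − 0.250000) = 0.000347081.
Partial sum through k=2: 64.5576.
k=3: B_{6}/(6)! × [f^{(5)}(27) − f^{(5)}(2)] = 1/30240 × (1.67260e-06 − 0.750000) = -2.48015e-05.
Partial sum through k=3: 64.5575.
k=4: B_{8}/(8)! × [f^{(7)}(27) − f^{(7)}(2)] = −1/1209600 × (6.88313e-08 − 5.62500) = 4.65030e-06.

S_4 ≈ 64.5575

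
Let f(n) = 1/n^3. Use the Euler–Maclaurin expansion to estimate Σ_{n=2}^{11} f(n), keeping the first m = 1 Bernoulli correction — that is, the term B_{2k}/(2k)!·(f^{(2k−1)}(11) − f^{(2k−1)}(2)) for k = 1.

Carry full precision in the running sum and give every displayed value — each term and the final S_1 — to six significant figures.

Integral: ∫_2^11 1/x^3 dx = 0.120868.
½[f(2) + f(11)] = ½[0.125000 + 0.000751315] = 0.0628757.
So far: 0.183743.
Order-1 term: 1/12 · (-0.000204904 − (-0.187500)) = 0.0156079.

S_1 ≈ 0.199351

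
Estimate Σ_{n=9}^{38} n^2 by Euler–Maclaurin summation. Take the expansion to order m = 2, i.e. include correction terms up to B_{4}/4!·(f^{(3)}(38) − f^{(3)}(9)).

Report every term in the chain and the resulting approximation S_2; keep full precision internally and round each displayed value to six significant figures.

∫_9^38 x^2 dx evaluates to 18047.7.
Endpoint term: (f(9) + f(38))/2 = (81.0000 + 1444.00)/2 = 762.500.
Running total after boundary: 18810.2.
k=1: B_{2}/(2)! × [f^{(1)}(38) − f^{(1)}(9)] = 1/12 × (76.0000 − 18.0000) = 4.83333.
Partial sum through k=1: 18815.0.
k=2: B_{4}/(4)! × [f^{(3)}(38) − f^{(3)}(9)] = −1/720 × (0.00000 − 0.00000) = 0.00000.

S_2 ≈ 18815.0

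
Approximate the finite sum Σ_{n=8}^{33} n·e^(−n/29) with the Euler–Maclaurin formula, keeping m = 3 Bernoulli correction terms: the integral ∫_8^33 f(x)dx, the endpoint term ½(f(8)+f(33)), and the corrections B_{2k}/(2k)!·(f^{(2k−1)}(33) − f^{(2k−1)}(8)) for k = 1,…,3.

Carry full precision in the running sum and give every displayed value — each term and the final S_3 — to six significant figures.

Integral: ∫_8^33 x·e^(−x/29) dx = 238.093.
½[f(8) + f(33)] = ½[6.07134 + 10.5759] = 8.32361.
So far: 246.417.
Correction k=1: B_{2}/2! · (f^{(1)}(33) − f^{(1)}(8)) = 1/12 · (-0.0442043 − 0.549561) = -0.0494804.
After k=1: 246.367.
Correction k=2: B_{4}/4! · (f^{(3)}(33) − f^{(3)}(8)) = −1/720 · (0.000709582 − 0.00245826) = 2.42872e-06.
After k=2: 246.367.
Correction k=3: B_{6}/6! · (f^{(5)}(33) − f^{(5)}(8)) = 1/30240 · (1.74997e-06 − 5.06903e-06) = -1.09757e-10.

S_3 ≈ 246.367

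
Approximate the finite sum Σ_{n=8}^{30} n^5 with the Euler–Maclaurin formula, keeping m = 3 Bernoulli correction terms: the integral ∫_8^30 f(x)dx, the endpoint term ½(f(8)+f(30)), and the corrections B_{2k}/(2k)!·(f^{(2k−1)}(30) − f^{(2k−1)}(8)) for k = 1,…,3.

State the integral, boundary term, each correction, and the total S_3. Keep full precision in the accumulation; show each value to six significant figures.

The integral term ∫_8^30 x^5 dx = 1.21456e+08.
Boundary: ½(f(8) + f(30)) = ½(32768.0 + 2.43000e+07) = 1.21664e+07.
Integral + boundary = 1.33623e+08.
Order-1 term: 1/12 · (4.05000e+06 − 20480.0) = 335793.
Running total after k=1: 1.33958e+08.
Order-2 term: −1/720 · (54000.0 − 3840.00) = -69.6667.
Running total after k=2: 1.33958e+08.
Order-3 term: 1/30240 · (120.000 − 120.000) = 0.00000.

S_3 ≈ 1.33958e+08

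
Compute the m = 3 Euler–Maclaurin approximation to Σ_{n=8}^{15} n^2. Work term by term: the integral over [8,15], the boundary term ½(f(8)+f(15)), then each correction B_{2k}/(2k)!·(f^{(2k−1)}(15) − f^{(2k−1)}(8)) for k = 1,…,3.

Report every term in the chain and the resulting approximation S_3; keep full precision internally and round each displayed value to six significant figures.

∫_8^15 x^2 dx evaluates to 954.333.
Endpoint term: (f(8) + f(15))/2 = (64.0000 + 225.000)/2 = 144.500.
Running total after boundary: 1098.83.
Correction k=1: B_{2}/2! · (f^{(1)}(15) − f^{(1)}(8)) = 1/12 · (30.0000 − 16.0000) = 1.16667.
Running total after k=1: 1100.00.
Correction k=2: B_{4}/4! · (f^{(3)}(15) − f^{(3)}(8)) = −1/720 · (0.00000 − 0.00000) = 0.00000.
Running total after k=2: 1100.00.
Correction k=3: B_{6}/6! · (f^{(5)}(15) − f^{(5)}(8)) = 1/30240 · (0.00000 − 0.00000) = 0.00000.

S_3 ≈ 1100.00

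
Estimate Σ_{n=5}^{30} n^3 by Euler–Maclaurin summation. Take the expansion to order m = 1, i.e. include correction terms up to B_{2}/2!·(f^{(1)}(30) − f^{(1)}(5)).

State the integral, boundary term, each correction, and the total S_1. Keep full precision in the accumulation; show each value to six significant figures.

S_1 ≈ 216125

The integral term ∫_5^30 x^3 dx = 202344.
Boundary: ½(f(5) + f(30)) = ½(125.000 + 27000.0) = 13562.5.
Integral + boundary = 215906.
Correction k=1: B_{2}/2! · (f^{(1)}(30) − f^{(1)}(5)) = 1/12 · (2700.00 − 75.0000) = 218.750.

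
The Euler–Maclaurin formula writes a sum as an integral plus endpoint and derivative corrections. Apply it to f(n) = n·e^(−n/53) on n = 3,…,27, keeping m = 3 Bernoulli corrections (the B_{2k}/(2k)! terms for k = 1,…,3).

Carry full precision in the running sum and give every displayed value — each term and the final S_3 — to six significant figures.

S_3 ≈ 266.602

Integral: ∫_3^27 x·e^(−x/53) dx = 257.123.
Boundary: ½(f(3) + f(27)) = ½(2.83491 + 16.2226) = 9.52873.
Running total after boundary: 266.652.
k=1: B_{2}/(2)! × [f^{(1)}(27) − f^{(1)}(3)] = 1/12 × (0.294750 − 0.891480) = -0.0497275.
Partial sum through k=1: 266.602.
k=2: B_{4}/(4)! × [f^{(3)}(27) − f^{(3)}(3)] = −1/720 × (0.000532724 − 0.000990180) = 6.35356e-07.
Partial sum through k=2: 266.602.
k=3: B_{6}/(6)! × [f^{(5)}(27) − f^{(5)}(3)] = 1/30240 × (3.41943e-07 − 5.92024e-07) = -8.26988e-12.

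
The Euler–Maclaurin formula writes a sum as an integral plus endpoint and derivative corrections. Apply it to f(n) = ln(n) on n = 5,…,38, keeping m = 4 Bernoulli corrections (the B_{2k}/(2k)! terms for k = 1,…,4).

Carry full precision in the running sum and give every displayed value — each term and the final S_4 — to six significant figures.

S_4 ≈ 99.7901

The integral term ∫_5^38 ln(x) dx = 97.1811.
Endpoint term: (f(5) + f(38))/2 = (1.60944 + 3.63759)/2 = 2.62351.
Running total after boundary: 99.8046.
Order-1 term: 1/12 · (0.0263158 − 0.200000) = -0.0144737.
After k=1: 99.7901.
Order-2 term: −1/720 · (3.64485e-05 − 0.0160000) = 2.21716e-05.
After k=2: 99.7901.
Order-3 term: 1/30240 · (3.02896e-07 − 0.00768000) = -2.53958e-07.
After k=3: 99.7901.
Order-4 term: −1/1209600 · (6.29285e-09 − 0.00921600) = 7.61904e-09.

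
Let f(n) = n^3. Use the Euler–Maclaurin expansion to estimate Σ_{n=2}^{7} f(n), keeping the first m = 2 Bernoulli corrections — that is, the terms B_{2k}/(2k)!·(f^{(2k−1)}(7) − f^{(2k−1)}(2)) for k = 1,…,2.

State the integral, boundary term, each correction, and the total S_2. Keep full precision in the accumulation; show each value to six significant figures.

The integral term ∫_2^7 x^3 dx = 596.250.
Boundary: ½(f(2) + f(7)) = ½(8.00000 + 343.000) = 175.500.
Running total after boundary: 771.750.
Correction k=1: B_{2}/2! · (f^{(1)}(7) − f^{(1)}(2)) = 1/12 · (147.000 − 12.0000) = 11.2500.
Running total after k=1: 783.000.
Correction k=2: B_{4}/4! · (f^{(3)}(7) − f^{(3)}(2)) = −1/720 · (6.00000 − 6.00000) = 0.00000.

S_2 ≈ 783.000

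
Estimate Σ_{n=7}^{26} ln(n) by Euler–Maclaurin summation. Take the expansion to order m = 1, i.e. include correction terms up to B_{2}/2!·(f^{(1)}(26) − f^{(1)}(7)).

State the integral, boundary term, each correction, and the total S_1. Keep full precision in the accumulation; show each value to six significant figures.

S_1 ≈ 54.6824

The integral term ∫_7^26 ln(x) dx = 52.0891.
Boundary: ½(f(7) + f(26)) = ½(1.94591 + 3.25810) = 2.60200.
Integral + boundary = 54.6911.
k=1: B_{2}/(2)! × [f^{(1)}(26) − f^{(1)}(7)] = 1/12 × (0.0384615 − 0.142857) = -0.00869963.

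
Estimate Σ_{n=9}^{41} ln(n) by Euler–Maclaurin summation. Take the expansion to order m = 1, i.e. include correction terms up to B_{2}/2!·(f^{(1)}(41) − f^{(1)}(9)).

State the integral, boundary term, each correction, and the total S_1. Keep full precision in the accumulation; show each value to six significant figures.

S_1 ≈ 103.430

The integral term ∫_9^41 ln(x) dx = 100.481.
½[f(9) + f(41)] = ½[2.19722 + 3.71357] = 2.95540.
Integral + boundary = 103.437.
k=1: B_{2}/(2)! × [f^{(1)}(41) − f^{(1)}(9)] = 1/12 × (0.0243902 − 0.111111) = -0.00722674.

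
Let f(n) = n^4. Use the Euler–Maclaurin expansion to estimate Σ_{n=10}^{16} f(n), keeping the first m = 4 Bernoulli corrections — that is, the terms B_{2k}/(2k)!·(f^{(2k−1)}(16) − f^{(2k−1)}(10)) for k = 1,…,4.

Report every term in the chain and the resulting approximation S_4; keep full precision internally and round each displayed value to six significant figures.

The integral term ∫_10^16 x^4 dx = 189715.
½[f(10) + f(16)] = ½[10000.0 + 65536.0] = 37768.0.
Running total after boundary: 227483.
k=1: B_{2}/(2)! × [f^{(1)}(16) − f^{(1)}(10)] = 1/12 × (16384.0 − 4000.00) = 1032.00.
Partial sum through k=1: 228515.
k=2: B_{4}/(4)! × [f^{(3)}(16) − f^{(3)}(10)] = −1/720 × (384.000 − 240.000) = -0.200000.
Partial sum through k=2: 228515.
k=3: B_{6}/(6)! × [f^{(5)}(16) − f^{(5)}(10)] = 1/30240 × (0.00000 − 0.00000) = 0.00000.
Partial sum through k=3: 228515.
k=4: B_{8}/(8)! × [f^{(7)}(16) − f^{(7)}(10)] = −1/1209600 × (0.00000 − 0.00000) = 0.00000.

S_4 ≈ 228515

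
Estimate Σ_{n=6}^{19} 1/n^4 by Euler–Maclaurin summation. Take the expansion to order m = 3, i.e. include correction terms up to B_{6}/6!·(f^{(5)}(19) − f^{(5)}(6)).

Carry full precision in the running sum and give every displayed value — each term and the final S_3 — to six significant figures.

Integral: ∫_6^19 1/x^4 dx = 0.00149461.
Endpoint term: (f(6) + f(19))/2 = (0.000771605 + 7.67336e-06)/2 = 0.000389639.
So far: 0.00188425.
Correction k=1: B_{2}/2! · (f^{(1)}(19) − f^{(1)}(6)) = 1/12 · (-1.61544e-06 − (-0.000514403)) = 4.27323e-05.
After k=1: 0.00192698.
Correction k=2: B_{4}/4! · (f^{(3)}(19) − f^{(3)}(6)) = −1/720 · (-1.34247e-07 − (-0.000428669)) = -5.95188e-07.
After k=2: 0.00192639.
Correction k=3: B_{6}/6! · (f^{(5)}(19) − f^{(5)}(6)) = 1/30240 · (-2.08251e-08 − (-0.000666819)) = 2.20502e-08.

S_3 ≈ 0.00192641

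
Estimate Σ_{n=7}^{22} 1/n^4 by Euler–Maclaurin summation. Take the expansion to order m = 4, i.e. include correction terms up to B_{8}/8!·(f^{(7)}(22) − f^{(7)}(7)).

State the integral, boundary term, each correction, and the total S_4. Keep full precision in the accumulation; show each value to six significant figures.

S_4 ≈ 0.00117046

The integral term ∫_7^22 1/x^4 dx = 0.000940513.
½[f(7) + f(22)] = ½[0.000416493 + 4.26883e-06] = 0.000210381.
Integral + boundary = 0.00115089.
Correction k=1: B_{2}/2! · (f^{(1)}(22) − f^{(1)}(7)) = 1/12 · (-7.76152e-07 − (-0.000237996)) = 1.97683e-05.
After k=1: 0.00117066.
Correction k=2: B_{4}/4! · (f^{(3)}(22) − f^{(3)}(7)) = −1/720 · (-4.81086e-08 − (-0.000145712)) = -2.02311e-07.
After k=2: 0.00117046.
Correction k=3: B_{6}/6! · (f^{(5)}(22) − f^{(5)}(7)) = 1/30240 · (-5.56628e-09 − (-0.000166528)) = 5.50669e-09.
After k=3: 0.00117047.
Correction k=4: B_{8}/8! · (f^{(7)}(22) − f^{(7)}(7)) = −1/1209600 · (-1.03505e-09 − (-0.000305868)) = -2.52866e-10.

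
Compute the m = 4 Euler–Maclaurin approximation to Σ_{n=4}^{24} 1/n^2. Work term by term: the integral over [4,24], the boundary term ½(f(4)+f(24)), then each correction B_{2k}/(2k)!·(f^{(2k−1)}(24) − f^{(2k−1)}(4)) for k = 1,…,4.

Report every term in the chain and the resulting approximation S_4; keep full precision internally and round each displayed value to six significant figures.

S_4 ≈ 0.243012

∫_4^24 1/x^2 dx evaluates to 0.208333.
Endpoint term: (f(4) + f(24))/2 = (0.0625000 + 0.00173611)/2 = 0.0321181.
Running total after boundary: 0.240451.
Correction k=1: B_{2}/2! · (f^{(1)}(24) − f^{(1)}(4)) = 1/12 · (-0.000144676 − (-0.0312500)) = 0.00259211.
Partial sum through k=1: 0.243043.
Correction k=2: B_{4}/4! · (f^{(3)}(24) − f^{(3)}(4)) = −1/720 · (-3.01408e-06 − (-0.0234375)) = -3.25479e-05.
Partial sum through k=2: 0.243011.
Correction k=3: B_{6}/6! · (f^{(5)}(24) − f^{(5)}(4)) = 1/30240 · (-1.56983e-07 − (-0.0439453)) = 1.45321e-06.
Partial sum through k=3: 0.243012.
Correction k=4: B_{8}/8! · (f^{(7)}(24) − f^{(7)}(4)) = −1/1209600 · (-1.52623e-08 − (-0.153809)) = -1.27157e-07.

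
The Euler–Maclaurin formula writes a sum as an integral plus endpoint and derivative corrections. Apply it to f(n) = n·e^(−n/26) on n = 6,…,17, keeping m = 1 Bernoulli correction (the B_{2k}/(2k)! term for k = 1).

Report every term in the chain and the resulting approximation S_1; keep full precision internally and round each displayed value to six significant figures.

S_1 ≈ 85.9032

The integral term ∫_6^17 x·e^(−x/26) dx = 79.1370.
Endpoint term: (f(6) + f(17))/2 = (4.76354 + 8.84071)/2 = 6.80212.
Integral + boundary = 85.9391.
k=1: B_{2}/(2)! × [f^{(1)}(17) − f^{(1)}(6)] = 1/12 × (0.180014 − 0.610710) = -0.0358913.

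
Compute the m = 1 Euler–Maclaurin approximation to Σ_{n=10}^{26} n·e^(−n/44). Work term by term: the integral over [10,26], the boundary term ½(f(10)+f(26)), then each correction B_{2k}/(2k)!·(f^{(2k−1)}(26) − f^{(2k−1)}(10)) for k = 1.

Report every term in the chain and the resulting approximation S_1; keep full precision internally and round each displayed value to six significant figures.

The integral term ∫_10^26 x·e^(−x/44) dx = 187.191.
½[f(10) + f(26)] = ½[7.96703 + 14.3994] = 11.1832.
Integral + boundary = 198.374.
Order-1 term: 1/12 · (0.226564 − 0.615634) = -0.0324225.

S_1 ≈ 198.342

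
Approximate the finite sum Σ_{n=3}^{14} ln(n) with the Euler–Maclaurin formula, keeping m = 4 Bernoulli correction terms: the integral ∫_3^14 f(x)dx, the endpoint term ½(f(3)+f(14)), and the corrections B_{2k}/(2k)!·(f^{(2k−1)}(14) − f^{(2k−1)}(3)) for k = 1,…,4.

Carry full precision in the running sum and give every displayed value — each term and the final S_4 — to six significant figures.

Integral: ∫_3^14 ln(x) dx = 22.6510.
½[f(3) + f(14)] = ½[1.09861 + 2.63906] = 1.86883.
Running total after boundary: 24.5198.
Order-1 term: 1/12 · (0.0714286 − 0.333333) = -0.0218254.
Partial sum through k=1: 24.4980.
Order-2 term: −1/720 · (0.000728863 − 0.0740741) = 0.000101868.
Partial sum through k=2: 24.4981.
Order-3 term: 1/30240 · (4.46243e-05 − 0.0987654) = -3.26458e-06.
Partial sum through k=3: 24.4981.
Order-4 term: −1/1209600 · (6.83024e-06 − 0.329218) = 2.72165e-07.

S_4 ≈ 24.4981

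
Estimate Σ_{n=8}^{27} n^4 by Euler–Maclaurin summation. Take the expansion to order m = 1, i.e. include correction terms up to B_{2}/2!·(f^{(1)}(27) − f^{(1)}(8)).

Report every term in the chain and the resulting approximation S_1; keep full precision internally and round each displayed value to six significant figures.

S_1 ≈ 3.13739e+06

The integral term ∫_8^27 x^4 dx = 2.86323e+06.
Boundary: ½(f(8) + f(27)) = ½(4096.00 + 531441) = 267768.
Running total after boundary: 3.13100e+06.
k=1: B_{2}/(2)! × [f^{(1)}(27) − f^{(1)}(8)] = 1/12 × (78732.0 − 2048.00) = 6390.33.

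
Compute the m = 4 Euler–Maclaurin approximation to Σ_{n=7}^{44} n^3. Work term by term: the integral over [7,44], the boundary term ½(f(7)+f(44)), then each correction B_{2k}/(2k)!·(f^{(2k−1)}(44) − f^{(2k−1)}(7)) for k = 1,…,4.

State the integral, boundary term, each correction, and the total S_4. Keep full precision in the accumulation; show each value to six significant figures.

S_4 ≈ 979659

Integral: ∫_7^44 x^3 dx = 936424.
Endpoint term: (f(7) + f(44))/2 = (343.000 + 85184.0)/2 = 42763.5.
Integral + boundary = 979187.
Correction k=1: B_{2}/2! · (f^{(1)}(44) − f^{(1)}(7)) = 1/12 · (5808.00 − 147.000) = 471.750.
Partial sum through k=1: 979659.
Correction k=2: B_{4}/4! · (f^{(3)}(44) − f^{(3)}(7)) = −1/720 · (6.00000 − 6.00000) = 0.00000.
Partial sum through k=2: 979659.
Correction k=3: B_{6}/6! · (f^{(5)}(44) − f^{(5)}(7)) = 1/30240 · (0.00000 − 0.00000) = 0.00000.
Partial sum through k=3: 979659.
Correction k=4: B_{8}/8! · (f^{(7)}(44) − f^{(7)}(7)) = −1/1209600 · (0.00000 − 0.00000) = 0.00000.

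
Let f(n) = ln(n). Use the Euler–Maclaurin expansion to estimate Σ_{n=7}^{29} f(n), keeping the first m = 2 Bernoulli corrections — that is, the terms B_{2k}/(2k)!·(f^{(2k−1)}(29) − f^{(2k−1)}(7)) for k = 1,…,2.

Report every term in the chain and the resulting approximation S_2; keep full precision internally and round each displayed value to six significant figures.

S_2 ≈ 64.6778

Integral: ∫_7^29 ln(x) dx = 62.0302.
Boundary: ½(f(7) + f(29)) = ½(1.94591 + 3.36730) = 2.65660.
So far: 64.6868.
k=1: B_{2}/(2)! × [f^{(1)}(29) − f^{(1)}(7)] = 1/12 × (0.0344828 − 0.142857) = -0.00903120.
Partial sum through k=1: 64.6778.
k=2: B_{4}/(4)! × [f^{(3)}(29) − f^{(3)}(7)] = −1/720 × (8.20042e-05 − 0.00583090) = 7.98458e-06.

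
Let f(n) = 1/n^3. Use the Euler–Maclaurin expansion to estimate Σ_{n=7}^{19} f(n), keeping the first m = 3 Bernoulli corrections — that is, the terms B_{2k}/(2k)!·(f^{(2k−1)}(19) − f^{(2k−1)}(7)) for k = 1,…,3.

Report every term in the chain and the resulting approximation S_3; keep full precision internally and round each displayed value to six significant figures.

S_3 ≈ 0.0104512

∫_7^19 1/x^3 dx evaluates to 0.00881904.
½[f(7) + f(19)] = ½[0.00291545 + 0.000145794] = 0.00153062.
Running total after boundary: 0.0103497.
Correction k=1: B_{2}/2! · (f^{(1)}(19) − f^{(1)}(7)) = 1/12 · (-2.30201e-05 − (-0.00124948)) = 0.000102205.
Partial sum through k=1: 0.0104519.
Correction k=2: B_{4}/4! · (f^{(3)}(19) − f^{(3)}(7)) = −1/720 · (-1.27535e-06 − (-0.000509992)) = -7.06550e-07.
Partial sum through k=2: 0.0104512.
Correction k=3: B_{6}/6! · (f^{(5)}(19) − f^{(5)}(7)) = 1/30240 · (-1.48379e-07 − (-0.000437136)) = 1.44506e-08.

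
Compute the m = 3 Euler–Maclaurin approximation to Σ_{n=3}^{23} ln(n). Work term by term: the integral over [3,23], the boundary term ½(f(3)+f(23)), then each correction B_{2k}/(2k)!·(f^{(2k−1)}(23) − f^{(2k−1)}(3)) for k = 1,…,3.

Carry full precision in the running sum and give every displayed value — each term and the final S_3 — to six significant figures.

S_3 ≈ 50.9135

The integral term ∫_3^23 ln(x) dx = 48.8205.
Endpoint term: (f(3) + f(23))/2 = (1.09861 + 3.13549)/2 = 2.11705.
So far: 50.9376.
k=1: B_{2}/(2)! × [f^{(1)}(23) − f^{(1)}(3)] = 1/12 × (0.0434783 − 0.333333) = -0.0241546.
Partial sum through k=1: 50.9134.
k=2: B_{4}/(4)! × [f^{(3)}(23) − f^{(3)}(3)] = −1/720 × (0.000164379 − 0.0740741) = 0.000102652.
Partial sum through k=2: 50.9135.
k=3: B_{6}/(6)! × [f^{(5)}(23) − f^{(5)}(3)] = 1/30240 × (3.72883e-06 − 0.0987654) = -3.26593e-06.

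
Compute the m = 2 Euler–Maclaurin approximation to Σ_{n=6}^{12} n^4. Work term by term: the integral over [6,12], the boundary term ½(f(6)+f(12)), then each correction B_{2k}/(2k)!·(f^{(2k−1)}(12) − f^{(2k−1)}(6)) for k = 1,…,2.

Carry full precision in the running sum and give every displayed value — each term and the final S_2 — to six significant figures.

∫_6^12 x^4 dx evaluates to 48211.2.
½[f(6) + f(12)] = ½[1296.00 + 20736.0] = 11016.0.
Running total after boundary: 59227.2.
Correction k=1: B_{2}/2! · (f^{(1)}(12) − f^{(1)}(6)) = 1/12 · (6912.00 − 864.000) = 504.000.
Running total after k=1: 59731.2.
Correction k=2: B_{4}/4! · (f^{(3)}(12) − f^{(3)}(6)) = −1/720 · (288.000 − 144.000) = -0.200000.

S_2 ≈ 59731.0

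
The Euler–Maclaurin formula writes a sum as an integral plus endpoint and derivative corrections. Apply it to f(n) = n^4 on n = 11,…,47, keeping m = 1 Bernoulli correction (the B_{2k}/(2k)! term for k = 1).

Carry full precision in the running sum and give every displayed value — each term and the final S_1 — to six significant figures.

The integral term ∫_11^47 x^4 dx = 4.58368e+07.
Boundary: ½(f(11) + f(47)) = ½(14641.0 + 4.87968e+06) = 2.44716e+06.
So far: 4.82840e+07.
Order-1 term: 1/12 · (415292 − 5324.00) = 34164.0.

S_1 ≈ 4.83181e+07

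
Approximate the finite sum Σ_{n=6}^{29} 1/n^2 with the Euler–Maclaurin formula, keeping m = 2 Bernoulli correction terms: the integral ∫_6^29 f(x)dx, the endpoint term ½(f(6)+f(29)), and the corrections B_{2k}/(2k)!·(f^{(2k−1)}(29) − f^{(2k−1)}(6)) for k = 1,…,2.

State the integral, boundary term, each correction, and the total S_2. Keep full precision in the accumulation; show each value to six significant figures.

S_2 ≈ 0.147428

∫_6^29 1/x^2 dx evaluates to 0.132184.
½[f(6) + f(29)] = ½[0.0277778 + 0.00118906] = 0.0144834.
Integral + boundary = 0.146667.
Order-1 term: 1/12 · (-8.20042e-05 − (-0.00925926)) = 0.000764771.
Running total after k=1: 0.147432.
Order-2 term: −1/720 · (-1.17010e-06 − (-0.00308642)) = -4.28507e-06.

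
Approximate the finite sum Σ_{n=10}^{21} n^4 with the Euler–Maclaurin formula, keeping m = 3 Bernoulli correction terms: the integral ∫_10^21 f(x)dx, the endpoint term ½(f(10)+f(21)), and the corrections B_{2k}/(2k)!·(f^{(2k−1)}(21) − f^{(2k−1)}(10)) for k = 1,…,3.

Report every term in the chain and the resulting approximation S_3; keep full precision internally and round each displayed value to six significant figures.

∫_10^21 x^4 dx evaluates to 796820.
Boundary: ½(f(10) + f(21)) = ½(10000.0 + 194481) = 102240.
Integral + boundary = 899061.
Order-1 term: 1/12 · (37044.0 − 4000.00) = 2753.67.
Partial sum through k=1: 901814.
Order-2 term: −1/720 · (504.000 − 240.000) = -0.366667.
Partial sum through k=2: 901814.
Order-3 term: 1/30240 · (0.00000 − 0.00000) = 0.00000.

S_3 ≈ 901814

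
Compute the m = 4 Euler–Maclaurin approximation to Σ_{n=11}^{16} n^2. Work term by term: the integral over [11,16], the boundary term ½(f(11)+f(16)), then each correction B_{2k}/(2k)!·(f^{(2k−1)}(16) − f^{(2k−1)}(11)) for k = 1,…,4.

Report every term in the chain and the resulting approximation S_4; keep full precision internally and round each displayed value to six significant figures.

The integral term ∫_11^16 x^2 dx = 921.667.
Endpoint term: (f(11) + f(16))/2 = (121.000 + 256.000)/2 = 188.500.
Running total after boundary: 1110.17.
k=1: B_{2}/(2)! × [f^{(1)}(16) − f^{(1)}(11)] = 1/12 × (32.0000 − 22.0000) = 0.833333.
After k=1: 1111.00.
k=2: B_{4}/(4)! × [f^{(3)}(16) − f^{(3)}(11)] = −1/720 × (0.00000 − 0.00000) = 0.00000.
After k=2: 1111.00.
k=3: B_{6}/(6)! × [f^{(5)}(16) − f^{(5)}(11)] = 1/30240 × (0.00000 − 0.00000) = 0.00000.
After k=3: 1111.00.
k=4: B_{8}/(8)! × [f^{(7)}(16) − f^{(7)}(11)] = −1/1209600 × (0.00000 − 0.00000) = 0.00000.

S_4 ≈ 1111.00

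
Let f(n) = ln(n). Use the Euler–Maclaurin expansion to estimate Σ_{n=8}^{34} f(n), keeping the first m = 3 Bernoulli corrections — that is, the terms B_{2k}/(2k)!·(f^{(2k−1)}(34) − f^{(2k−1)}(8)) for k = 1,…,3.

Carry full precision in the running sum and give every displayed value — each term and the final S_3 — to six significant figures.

∫_8^34 ln(x) dx evaluates to 77.2607.
Endpoint term: (f(8) + f(34))/2 = (2.07944 + 3.52636)/2 = 2.80290.
Integral + boundary = 80.0636.
Order-1 term: 1/12 · (0.0294118 − 0.125000) = -0.00796569.
Running total after k=1: 80.0557.
Order-2 term: −1/720 · (5.08854e-05 − 0.00390625) = 5.35467e-06.
Running total after k=2: 80.0557.
Order-3 term: 1/30240 · (5.28222e-07 − 0.000732422) = -2.42028e-08.

S_3 ≈ 80.0557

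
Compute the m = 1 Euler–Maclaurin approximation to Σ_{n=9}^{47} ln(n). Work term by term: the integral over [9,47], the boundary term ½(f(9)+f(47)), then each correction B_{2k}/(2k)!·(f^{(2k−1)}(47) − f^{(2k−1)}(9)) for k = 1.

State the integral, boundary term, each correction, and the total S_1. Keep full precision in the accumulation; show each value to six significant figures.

Integral: ∫_9^47 ln(x) dx = 123.182.
Boundary: ½(f(9) + f(47)) = ½(2.19722 + 3.85015) = 3.02369.
Running total after boundary: 126.206.
k=1: B_{2}/(2)! × [f^{(1)}(47) − f^{(1)}(9)] = 1/12 × (0.0212766 − 0.111111) = -0.00748621.

S_1 ≈ 126.198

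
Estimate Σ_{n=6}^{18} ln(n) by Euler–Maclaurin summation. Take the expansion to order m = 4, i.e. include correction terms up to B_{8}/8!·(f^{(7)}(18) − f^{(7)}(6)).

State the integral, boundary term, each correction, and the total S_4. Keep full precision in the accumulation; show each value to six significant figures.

∫_6^18 ln(x) dx evaluates to 29.2761.
Endpoint term: (f(6) + f(18))/2 = (1.79176 + 2.89037)/2 = 2.34107.
Running total after boundary: 31.6172.
Order-1 term: 1/12 · (0.0555556 − 0.166667) = -0.00925926.
Running total after k=1: 31.6079.
Order-2 term: −1/720 · (0.000342936 − 0.00925926) = 1.23838e-05.
Running total after k=2: 31.6080.
Order-3 term: 1/30240 · (1.27013e-05 − 0.00308642) = -1.01644e-07.
Running total after k=3: 31.6080.
Order-4 term: −1/1209600 · (1.17605e-06 − 0.00257202) = 2.12536e-09.

S_4 ≈ 31.6080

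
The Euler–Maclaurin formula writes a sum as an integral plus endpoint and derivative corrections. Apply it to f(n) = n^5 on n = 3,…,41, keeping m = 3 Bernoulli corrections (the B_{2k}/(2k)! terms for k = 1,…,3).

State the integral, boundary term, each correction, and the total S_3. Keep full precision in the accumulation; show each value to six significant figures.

S_3 ≈ 8.50789e+08

The integral term ∫_3^41 x^5 dx = 7.91684e+08.
Boundary: ½(f(3) + f(41)) = ½(243.000 + 1.15856e+08) = 5.79282e+07.
Integral + boundary = 8.49612e+08.
Correction k=1: B_{2}/2! · (f^{(1)}(41) − f^{(1)}(3)) = 1/12 · (1.41288e+07 − 405.000) = 1.17737e+06.
Running total after k=1: 8.50790e+08.
Correction k=2: B_{4}/4! · (f^{(3)}(41) − f^{(3)}(3)) = −1/720 · (100860 − 540.000) = -139.333.
Running total after k=2: 8.50789e+08.
Correction k=3: B_{6}/6! · (f^{(5)}(41) − f^{(5)}(3)) = 1/30240 · (120.000 − 120.000) = 0.00000.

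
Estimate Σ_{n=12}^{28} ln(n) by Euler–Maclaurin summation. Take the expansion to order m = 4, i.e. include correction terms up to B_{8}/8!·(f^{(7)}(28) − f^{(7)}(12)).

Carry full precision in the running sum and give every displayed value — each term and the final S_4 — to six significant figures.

The integral term ∫_12^28 ln(x) dx = 47.4828.
Endpoint term: (f(12) + f(28))/2 = (2.48491 + 3.33220)/2 = 2.90856.
So far: 50.3914.
k=1: B_{2}/(2)! × [f^{(1)}(28) − f^{(1)}(12)] = 1/12 × (0.0357143 − 0.0833333) = -0.00396825.
Partial sum through k=1: 50.3874.
k=2: B_{4}/(4)! × [f^{(3)}(28) − f^{(3)}(12)] = −1/720 × (9.11079e-05 − 0.00115741) = 1.48097e-06.
Partial sum through k=2: 50.3874.
k=3: B_{6}/(6)! × [f^{(5)}(28) − f^{(5)}(12)] = 1/30240 × (1.39451e-06 − 9.64506e-05) = -3.14339e-09.
Partial sum through k=3: 50.3874.
k=4: B_{8}/(8)! × [f^{(7)}(28) − f^{(7)}(12)] = −1/1209600 × (5.33613e-08 − 2.00939e-05) = 1.65679e-11.

S_4 ≈ 50.3874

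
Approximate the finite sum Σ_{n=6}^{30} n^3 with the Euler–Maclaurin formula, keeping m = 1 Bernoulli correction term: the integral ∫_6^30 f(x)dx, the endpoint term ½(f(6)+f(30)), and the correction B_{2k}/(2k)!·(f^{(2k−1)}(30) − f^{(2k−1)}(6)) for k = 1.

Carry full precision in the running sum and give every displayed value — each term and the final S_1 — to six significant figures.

S_1 ≈ 216000

Integral: ∫_6^30 x^3 dx = 202176.
Endpoint term: (f(6) + f(30))/2 = (216.000 + 27000.0)/2 = 13608.0.
Integral + boundary = 215784.
Order-1 term: 1/12 · (2700.00 − 108.000) = 216.000.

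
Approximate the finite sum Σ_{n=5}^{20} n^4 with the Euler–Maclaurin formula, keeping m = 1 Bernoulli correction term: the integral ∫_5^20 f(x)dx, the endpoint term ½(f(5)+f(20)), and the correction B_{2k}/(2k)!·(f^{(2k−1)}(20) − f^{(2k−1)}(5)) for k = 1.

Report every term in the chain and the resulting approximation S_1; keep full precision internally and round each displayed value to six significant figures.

∫_5^20 x^4 dx evaluates to 639375.
Endpoint term: (f(5) + f(20))/2 = (625.000 + 160000)/2 = 80312.5.
So far: 719688.
Correction k=1: B_{2}/2! · (f^{(1)}(20) − f^{(1)}(5)) = 1/12 · (32000.0 − 500.000) = 2625.00.

S_1 ≈ 722312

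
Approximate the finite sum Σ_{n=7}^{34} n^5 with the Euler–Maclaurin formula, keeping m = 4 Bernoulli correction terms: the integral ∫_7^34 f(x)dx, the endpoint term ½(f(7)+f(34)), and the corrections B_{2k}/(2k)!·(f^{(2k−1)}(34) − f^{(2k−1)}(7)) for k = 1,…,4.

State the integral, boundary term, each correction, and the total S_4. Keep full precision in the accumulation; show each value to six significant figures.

The integral term ∫_7^34 x^5 dx = 2.57448e+08.
Boundary: ½(f(7) + f(34)) = ½(16807.0 + 4.54354e+07) = 2.27261e+07.
Running total after boundary: 2.80174e+08.
Order-1 term: 1/12 · (6.68168e+06 − 12005.0) = 555806.
Running total after k=1: 2.80730e+08.
Order-2 term: −1/720 · (69360.0 − 2940.00) = -92.2500.
Running total after k=2: 2.80730e+08.
Order-3 term: 1/30240 · (120.000 − 120.000) = 0.00000.
Running total after k=3: 2.80730e+08.
Order-4 term: −1/1209600 · (0.00000 − 0.00000) = 0.00000.

S_4 ≈ 2.80730e+08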